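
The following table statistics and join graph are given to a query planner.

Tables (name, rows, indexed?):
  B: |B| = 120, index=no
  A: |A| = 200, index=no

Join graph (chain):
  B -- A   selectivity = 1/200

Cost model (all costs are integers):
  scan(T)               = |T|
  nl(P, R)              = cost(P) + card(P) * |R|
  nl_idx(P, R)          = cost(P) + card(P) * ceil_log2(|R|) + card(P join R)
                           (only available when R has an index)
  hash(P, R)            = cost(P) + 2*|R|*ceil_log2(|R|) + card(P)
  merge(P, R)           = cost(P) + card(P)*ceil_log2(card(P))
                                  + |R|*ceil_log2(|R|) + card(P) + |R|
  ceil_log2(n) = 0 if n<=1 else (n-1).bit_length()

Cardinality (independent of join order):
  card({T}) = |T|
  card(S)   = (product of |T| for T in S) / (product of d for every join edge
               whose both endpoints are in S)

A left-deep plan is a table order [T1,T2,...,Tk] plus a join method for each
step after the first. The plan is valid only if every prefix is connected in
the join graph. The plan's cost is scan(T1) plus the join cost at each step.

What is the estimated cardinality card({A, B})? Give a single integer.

Tables in S: A(200), B(120)
Edges inside S: B-A(d=200)
numerator = 200 * 120 = 24000
denominator = 200 = 200
card(S) = 24000 / 200 = 120

120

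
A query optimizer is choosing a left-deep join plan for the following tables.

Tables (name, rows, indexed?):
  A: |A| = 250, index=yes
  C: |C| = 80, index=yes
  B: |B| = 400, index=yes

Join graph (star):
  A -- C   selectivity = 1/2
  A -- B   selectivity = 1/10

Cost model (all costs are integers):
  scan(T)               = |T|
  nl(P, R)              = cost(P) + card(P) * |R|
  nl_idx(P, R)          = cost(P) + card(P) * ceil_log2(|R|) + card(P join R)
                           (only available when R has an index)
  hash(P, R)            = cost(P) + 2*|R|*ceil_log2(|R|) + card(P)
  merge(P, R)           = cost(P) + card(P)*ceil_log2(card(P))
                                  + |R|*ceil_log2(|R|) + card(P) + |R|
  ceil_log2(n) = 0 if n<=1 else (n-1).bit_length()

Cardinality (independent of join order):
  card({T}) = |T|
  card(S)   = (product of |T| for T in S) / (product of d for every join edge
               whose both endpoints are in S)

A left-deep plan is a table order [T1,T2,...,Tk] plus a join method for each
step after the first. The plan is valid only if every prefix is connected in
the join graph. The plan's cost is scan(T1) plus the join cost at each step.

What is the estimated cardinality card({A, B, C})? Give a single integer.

Tables in S: A(250), B(400), C(80)
Edges inside S: A-C(d=2), A-B(d=10)
numerator = 250 * 400 * 80 = 8000000
denominator = 2 * 10 = 20
card(S) = 8000000 / 20 = 400000

400000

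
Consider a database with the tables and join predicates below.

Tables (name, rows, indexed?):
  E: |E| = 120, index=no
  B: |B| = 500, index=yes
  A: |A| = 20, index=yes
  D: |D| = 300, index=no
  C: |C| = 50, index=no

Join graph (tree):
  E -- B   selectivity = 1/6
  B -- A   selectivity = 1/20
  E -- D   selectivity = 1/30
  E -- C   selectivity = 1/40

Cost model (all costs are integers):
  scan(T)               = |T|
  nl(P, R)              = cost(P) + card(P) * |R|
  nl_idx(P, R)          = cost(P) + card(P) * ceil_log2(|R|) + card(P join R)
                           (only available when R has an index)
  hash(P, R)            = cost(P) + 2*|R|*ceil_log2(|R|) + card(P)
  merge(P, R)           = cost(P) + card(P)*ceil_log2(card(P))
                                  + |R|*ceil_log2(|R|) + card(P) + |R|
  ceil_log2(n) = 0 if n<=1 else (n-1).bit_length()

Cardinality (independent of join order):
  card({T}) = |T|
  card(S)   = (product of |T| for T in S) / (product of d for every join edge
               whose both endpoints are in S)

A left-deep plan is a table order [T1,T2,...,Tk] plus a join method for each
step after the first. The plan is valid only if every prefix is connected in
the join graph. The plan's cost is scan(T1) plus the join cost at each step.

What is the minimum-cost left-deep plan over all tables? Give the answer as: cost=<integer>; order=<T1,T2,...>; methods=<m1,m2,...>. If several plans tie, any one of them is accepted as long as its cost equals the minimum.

cost=31380; order=A,B,E,C,D; methods=nl_idx,hash,hash,hash

Selinger DP (subsets sized 1..n):
  {E}: scan cost=120, card=120
  {B}: scan cost=500, card=500
  {A}: scan cost=20, card=20
  {D}: scan cost=300, card=300
  {C}: scan cost=50, card=50
  {BE}: card=10000; try (E,hash)→2680, (B,merge)→6080, (E,merge)→6460, (B,hash)→9240, (B,nl_idx)→11200, (B,nl)→60120 …(+1); best=2680 via (E,hash)
  {DE}: card=1200; try (E,hash)→2280, (D,merge)→4080, (E,merge)→4260, (D,hash)→5640, (D,nl)→36120, (E,nl)→36300; best=2280 via (E,hash)
  {CE}: card=150; try (C,hash)→840, (E,merge)→1360, (C,merge)→1430, (E,hash)→1780, (E,nl)→6050, (C,nl)→6120; best=840 via (C,hash)
  {AB}: card=500; try (B,nl_idx)→700, (A,hash)→1200, (A,nl_idx)→3500, (B,merge)→5140, (A,merge)→5620, (B,hash)→9040 …(+2); best=700 via (B,nl_idx)
  {ABE}: card=10000; try (E,hash)→2880, (E,merge)→6660, (A,hash)→12880, (E,nl)→60700, (A,nl_idx)→62680, (A,merge)→152800 …(+1); best=2880 via (E,hash)
  {BDE}: card=100000; try (B,hash)→12480, (D,hash)→18080, (B,merge)→21680, (B,nl_idx)→113080, (D,merge)→155680, (B,nl)→602280 …(+1); best=12480 via (B,hash)
  {BCE}: card=12500; try (B,merge)→7190, (B,hash)→9990, (C,hash)→13280, (B,nl_idx)→14690, (B,nl)→75840, (C,merge)→153030 …(+1); best=7190 via (B,merge)
  {CDE}: card=1500; try (C,hash)→4080, (D,merge)→5190, (D,hash)→6390, (C,merge)→17030, (D,nl)→45840, (C,nl)→62280; best=4080 via (C,hash)
  {ABDE}: card=100000; try (D,hash)→18280, (A,hash)→112680, (D,merge)→155880, (A,nl_idx)→612480, (A,merge)→1812600, (A,nl)→2012480 …(+1); best=18280 via (D,hash)
  {ABCE}: card=12500; try (C,hash)→13480, (A,hash)→19890, (A,nl_idx)→82190, (C,merge)→153230, (A,merge)→194810, (A,nl)→257190 …(+1); best=13480 via (C,hash)
  {BCDE}: card=125000; try (B,hash)→14580, (D,hash)→25090, (B,merge)→27080, (C,hash)→113080, (B,nl_idx)→142580, (D,merge)→197690 …(+4); best=14580 via (B,hash)
  {ABCDE}: card=125000; try (D,hash)→31380, (C,hash)→118880, (A,hash)→139780, (D,merge)→203980, (A,nl_idx)→764580, (C,merge)→1818630 …(+4); best=31380 via (D,hash)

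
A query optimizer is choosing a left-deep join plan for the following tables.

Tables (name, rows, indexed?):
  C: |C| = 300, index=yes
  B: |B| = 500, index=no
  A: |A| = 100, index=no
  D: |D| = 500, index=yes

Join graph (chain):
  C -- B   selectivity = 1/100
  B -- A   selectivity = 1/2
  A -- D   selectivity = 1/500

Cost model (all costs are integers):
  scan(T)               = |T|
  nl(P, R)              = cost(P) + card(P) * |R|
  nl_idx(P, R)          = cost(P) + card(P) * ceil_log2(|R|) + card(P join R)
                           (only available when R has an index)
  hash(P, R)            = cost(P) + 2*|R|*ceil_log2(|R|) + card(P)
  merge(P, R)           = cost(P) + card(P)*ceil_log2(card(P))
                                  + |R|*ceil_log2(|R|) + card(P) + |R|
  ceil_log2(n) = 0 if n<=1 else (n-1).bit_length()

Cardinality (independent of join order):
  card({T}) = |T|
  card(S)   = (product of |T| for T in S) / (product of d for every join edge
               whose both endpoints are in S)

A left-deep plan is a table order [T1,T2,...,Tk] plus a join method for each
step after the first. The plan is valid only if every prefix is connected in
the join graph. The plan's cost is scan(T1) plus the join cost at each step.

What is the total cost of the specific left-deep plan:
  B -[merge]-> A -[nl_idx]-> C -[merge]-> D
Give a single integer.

step 1: scan B: cost=500, card=500
step 2: join A via merge
    card(P join A) = 500*100/(2) = 25000
    cost = 500 + 500*9 + 100*7 + 500 + 100 = 6300
step 3: join C via nl_idx
    card(P join C) = 25000*300/(100) = 75000
    cost = 6300 + 25000*9 + 75000 = 306300
step 4: join D via merge
    card(P join D) = 75000*500/(500) = 75000
    cost = 306300 + 75000*17 + 500*9 + 75000 + 500 = 1661300

1661300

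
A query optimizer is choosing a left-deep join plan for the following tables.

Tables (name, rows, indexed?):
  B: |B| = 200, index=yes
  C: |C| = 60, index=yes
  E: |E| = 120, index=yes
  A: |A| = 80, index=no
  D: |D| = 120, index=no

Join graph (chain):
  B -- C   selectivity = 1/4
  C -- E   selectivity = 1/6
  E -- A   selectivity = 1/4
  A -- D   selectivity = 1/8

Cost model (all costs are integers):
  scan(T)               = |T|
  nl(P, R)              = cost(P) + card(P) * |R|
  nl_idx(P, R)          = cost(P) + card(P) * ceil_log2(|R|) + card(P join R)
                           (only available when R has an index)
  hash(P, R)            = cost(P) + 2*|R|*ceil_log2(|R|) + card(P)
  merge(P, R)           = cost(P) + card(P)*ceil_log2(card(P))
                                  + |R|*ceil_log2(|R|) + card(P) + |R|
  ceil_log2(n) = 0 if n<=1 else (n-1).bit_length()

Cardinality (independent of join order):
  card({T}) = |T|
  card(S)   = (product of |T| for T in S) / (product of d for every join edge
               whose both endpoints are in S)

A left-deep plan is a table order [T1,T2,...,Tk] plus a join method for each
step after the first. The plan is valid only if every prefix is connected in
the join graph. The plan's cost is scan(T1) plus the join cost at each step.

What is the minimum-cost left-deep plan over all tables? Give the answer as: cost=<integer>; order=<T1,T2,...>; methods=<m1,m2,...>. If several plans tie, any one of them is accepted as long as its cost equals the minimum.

cost=392160; order=E,C,A,D,B; methods=hash,hash,hash,hash

Selinger DP (subsets sized 1..n):
  {B}: scan cost=200, card=200
  {C}: scan cost=60, card=60
  {E}: scan cost=120, card=120
  {A}: scan cost=80, card=80
  {D}: scan cost=120, card=120
  {BC}: card=3000; try (C,hash)→1120, (B,merge)→2280, (C,merge)→2420, (B,hash)→3320, (B,nl_idx)→3540, (C,nl_idx)→4400 …(+2); best=1120 via (C,hash)
  {CE}: card=1200; try (C,hash)→960, (E,merge)→1440, (C,merge)→1500, (E,nl_idx)→1680, (E,hash)→1800, (C,nl_idx)→2040 …(+2); best=960 via (C,hash)
  {AE}: card=2400; try (A,hash)→1360, (E,merge)→1680, (A,merge)→1720, (E,hash)→1840, (E,nl_idx)→3040, (E,nl)→9680 …(+1); best=1360 via (A,hash)
  {AD}: card=1200; try (A,hash)→1360, (D,merge)→1680, (A,merge)→1720, (D,hash)→1840, (D,nl)→9680, (A,nl)→9720; best=1360 via (A,hash)
  {BCE}: card=60000; try (B,hash)→5360, (E,hash)→5800, (B,merge)→17160, (E,merge)→41080, (B,nl_idx)→70560, (E,nl_idx)→82120 …(+2); best=5360 via (B,hash)
  {ACE}: card=24000; try (A,hash)→3280, (C,hash)→4480, (A,merge)→16000, (C,merge)→32980, (C,nl_idx)→39760, (A,nl)→96960 …(+1); best=3280 via (A,hash)
  {ADE}: card=36000; try (E,hash)→4240, (D,hash)→5440, (E,merge)→16720, (D,merge)→33520, (E,nl_idx)→45760, (E,nl)→145360 …(+1); best=4240 via (E,hash)
  {ABCE}: card=1200000; try (B,hash)→30480, (A,hash)→66480, (B,merge)→389080, (A,merge)→1026000, (B,nl_idx)→1395280, (B,nl)→4803280 …(+1); best=30480 via (B,hash)
  {ACDE}: card=360000; try (D,hash)→28960, (C,hash)→40960, (D,merge)→388240, (C,nl_idx)→580240, (C,merge)→616660, (C,nl)→2164240 …(+1); best=28960 via (D,hash)
  {ABCDE}: card=18000000; try (B,hash)→392160, (D,hash)→1232160, (B,merge)→7230760, (B,nl_idx)→20908960, (D,merge)→26431440, (B,nl)→72028960 …(+1); best=392160 via (B,hash)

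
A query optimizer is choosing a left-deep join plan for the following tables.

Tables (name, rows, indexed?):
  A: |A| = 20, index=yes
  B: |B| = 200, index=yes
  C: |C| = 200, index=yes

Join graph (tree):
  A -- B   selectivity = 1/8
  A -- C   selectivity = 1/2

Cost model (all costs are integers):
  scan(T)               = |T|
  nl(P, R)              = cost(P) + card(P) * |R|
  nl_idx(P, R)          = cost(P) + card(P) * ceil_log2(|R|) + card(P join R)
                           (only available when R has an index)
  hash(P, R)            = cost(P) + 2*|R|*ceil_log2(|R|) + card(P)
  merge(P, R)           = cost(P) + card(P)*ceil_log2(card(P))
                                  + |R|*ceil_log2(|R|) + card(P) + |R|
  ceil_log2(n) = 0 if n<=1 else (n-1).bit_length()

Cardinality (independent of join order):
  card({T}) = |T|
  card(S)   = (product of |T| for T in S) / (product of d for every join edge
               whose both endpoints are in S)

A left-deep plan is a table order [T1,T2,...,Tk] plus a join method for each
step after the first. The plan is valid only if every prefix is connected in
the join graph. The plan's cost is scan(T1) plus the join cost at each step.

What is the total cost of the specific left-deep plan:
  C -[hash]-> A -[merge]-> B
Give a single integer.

step 1: scan C: cost=200, card=200
step 2: join A via hash
    card(P join A) = 200*20/(2) = 2000
    cost = 200 + 2*20*5 + 200 = 600
step 3: join B via merge
    card(P join B) = 2000*200/(8) = 50000
    cost = 600 + 2000*11 + 200*8 + 2000 + 200 = 26400

26400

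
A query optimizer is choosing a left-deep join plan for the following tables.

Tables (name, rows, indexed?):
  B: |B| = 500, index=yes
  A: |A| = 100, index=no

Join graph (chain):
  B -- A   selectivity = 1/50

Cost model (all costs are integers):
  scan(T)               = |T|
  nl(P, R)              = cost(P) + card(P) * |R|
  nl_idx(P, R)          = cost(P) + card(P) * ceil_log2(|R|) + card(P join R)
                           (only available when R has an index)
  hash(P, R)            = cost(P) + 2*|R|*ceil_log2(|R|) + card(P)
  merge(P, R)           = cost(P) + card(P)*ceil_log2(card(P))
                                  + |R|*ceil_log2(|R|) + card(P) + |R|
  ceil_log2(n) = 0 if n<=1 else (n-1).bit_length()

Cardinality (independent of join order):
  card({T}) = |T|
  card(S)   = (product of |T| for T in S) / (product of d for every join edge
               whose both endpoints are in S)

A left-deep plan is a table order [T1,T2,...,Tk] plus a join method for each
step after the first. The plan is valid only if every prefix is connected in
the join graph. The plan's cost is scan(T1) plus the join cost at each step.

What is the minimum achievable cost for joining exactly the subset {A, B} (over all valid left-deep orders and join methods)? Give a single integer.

2000

Selinger DP over subsets of {A,B}:
  {B}: scan cost=500, card=500
  {A}: scan cost=100, card=100
  {AB}: card=1000; try (B,nl_idx)→2000, (A,hash)→2400, (B,merge)→5900, (A,merge)→6300, (B,hash)→9200, (B,nl)→50100 …(+1); best=2000 via (B,nl_idx)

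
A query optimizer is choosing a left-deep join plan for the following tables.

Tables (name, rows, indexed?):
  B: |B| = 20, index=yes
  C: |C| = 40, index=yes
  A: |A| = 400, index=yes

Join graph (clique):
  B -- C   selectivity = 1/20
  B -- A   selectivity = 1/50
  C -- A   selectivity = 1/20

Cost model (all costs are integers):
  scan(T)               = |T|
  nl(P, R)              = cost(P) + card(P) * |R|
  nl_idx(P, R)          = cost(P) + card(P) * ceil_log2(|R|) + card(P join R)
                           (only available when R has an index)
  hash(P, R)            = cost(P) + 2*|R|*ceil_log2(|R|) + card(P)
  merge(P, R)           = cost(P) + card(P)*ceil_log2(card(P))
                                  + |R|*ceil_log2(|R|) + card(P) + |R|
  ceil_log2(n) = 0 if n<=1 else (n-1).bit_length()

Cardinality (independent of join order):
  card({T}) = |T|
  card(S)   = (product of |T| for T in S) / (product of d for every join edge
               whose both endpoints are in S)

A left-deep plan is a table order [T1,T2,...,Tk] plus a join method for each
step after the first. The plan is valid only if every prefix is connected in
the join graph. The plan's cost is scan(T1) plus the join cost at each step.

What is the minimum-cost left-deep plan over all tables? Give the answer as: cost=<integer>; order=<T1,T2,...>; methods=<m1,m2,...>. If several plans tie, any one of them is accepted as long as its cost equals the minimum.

cost=556; order=B,C,A; methods=nl_idx,nl_idx

Selinger DP (subsets sized 1..n):
  {B}: scan cost=20, card=20
  {C}: scan cost=40, card=40
  {A}: scan cost=400, card=400
  {BC}: card=40; try (C,nl_idx)→180, (B,hash)→280, (B,nl_idx)→280, (C,merge)→420, (B,merge)→440, (C,hash)→520 …(+2); best=180 via (C,nl_idx)
  {AB}: card=160; try (A,nl_idx)→360, (B,hash)→1000, (B,nl_idx)→2560, (A,merge)→4140, (B,merge)→4520, (A,hash)→7240 …(+2); best=360 via (A,nl_idx)
  {AC}: card=800; try (A,nl_idx)→1200, (C,hash)→1280, (C,nl_idx)→3600, (A,merge)→4320, (C,merge)→4680, (A,hash)→7280 …(+2); best=1200 via (A,nl_idx)
  {ABC}: card=16; try (A,nl_idx)→556, (C,hash)→1000, (C,nl_idx)→1336, (C,merge)→2080, (B,hash)→2200, (A,merge)→4460 …(+6); best=556 via (A,nl_idx)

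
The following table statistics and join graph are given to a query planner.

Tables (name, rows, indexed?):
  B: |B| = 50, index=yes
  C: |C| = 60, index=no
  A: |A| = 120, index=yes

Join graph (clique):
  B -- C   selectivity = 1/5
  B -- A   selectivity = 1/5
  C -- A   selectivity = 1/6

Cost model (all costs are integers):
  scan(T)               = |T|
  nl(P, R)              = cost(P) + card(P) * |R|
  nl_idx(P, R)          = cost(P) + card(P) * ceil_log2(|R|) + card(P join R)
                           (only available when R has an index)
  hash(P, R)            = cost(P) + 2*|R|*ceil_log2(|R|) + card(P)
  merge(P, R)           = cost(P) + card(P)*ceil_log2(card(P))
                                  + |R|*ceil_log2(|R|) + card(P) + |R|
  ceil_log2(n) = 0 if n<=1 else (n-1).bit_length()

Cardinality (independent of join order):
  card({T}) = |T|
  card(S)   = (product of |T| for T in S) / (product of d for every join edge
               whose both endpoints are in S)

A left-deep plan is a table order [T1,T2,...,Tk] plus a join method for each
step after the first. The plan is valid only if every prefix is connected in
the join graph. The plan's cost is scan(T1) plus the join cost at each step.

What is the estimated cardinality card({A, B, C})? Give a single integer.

Tables in S: A(120), B(50), C(60)
Edges inside S: B-C(d=5), B-A(d=5), C-A(d=6)
numerator = 120 * 50 * 60 = 360000
denominator = 5 * 5 * 6 = 150
card(S) = 360000 / 150 = 2400

2400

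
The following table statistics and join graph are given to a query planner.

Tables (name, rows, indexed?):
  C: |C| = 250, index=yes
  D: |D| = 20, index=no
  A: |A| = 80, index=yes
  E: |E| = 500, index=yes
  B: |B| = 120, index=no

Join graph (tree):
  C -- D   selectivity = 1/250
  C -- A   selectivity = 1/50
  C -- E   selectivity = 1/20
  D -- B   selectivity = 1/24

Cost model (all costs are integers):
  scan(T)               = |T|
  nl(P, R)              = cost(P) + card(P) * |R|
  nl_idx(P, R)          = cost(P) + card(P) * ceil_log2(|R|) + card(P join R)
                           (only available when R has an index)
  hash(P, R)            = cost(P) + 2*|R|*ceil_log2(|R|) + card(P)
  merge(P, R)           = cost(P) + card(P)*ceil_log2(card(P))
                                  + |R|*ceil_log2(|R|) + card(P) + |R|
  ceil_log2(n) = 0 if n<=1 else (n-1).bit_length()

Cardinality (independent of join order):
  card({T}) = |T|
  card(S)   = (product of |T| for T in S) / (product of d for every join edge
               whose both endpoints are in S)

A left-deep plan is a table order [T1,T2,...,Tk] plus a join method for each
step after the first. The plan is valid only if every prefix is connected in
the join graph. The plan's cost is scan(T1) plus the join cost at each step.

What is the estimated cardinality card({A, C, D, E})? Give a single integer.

800

Tables in S: A(80), C(250), D(20), E(500)
Edges inside S: C-D(d=250), C-A(d=50), C-E(d=20)
numerator = 80 * 250 * 20 * 500 = 200000000
denominator = 250 * 50 * 20 = 250000
card(S) = 200000000 / 250000 = 800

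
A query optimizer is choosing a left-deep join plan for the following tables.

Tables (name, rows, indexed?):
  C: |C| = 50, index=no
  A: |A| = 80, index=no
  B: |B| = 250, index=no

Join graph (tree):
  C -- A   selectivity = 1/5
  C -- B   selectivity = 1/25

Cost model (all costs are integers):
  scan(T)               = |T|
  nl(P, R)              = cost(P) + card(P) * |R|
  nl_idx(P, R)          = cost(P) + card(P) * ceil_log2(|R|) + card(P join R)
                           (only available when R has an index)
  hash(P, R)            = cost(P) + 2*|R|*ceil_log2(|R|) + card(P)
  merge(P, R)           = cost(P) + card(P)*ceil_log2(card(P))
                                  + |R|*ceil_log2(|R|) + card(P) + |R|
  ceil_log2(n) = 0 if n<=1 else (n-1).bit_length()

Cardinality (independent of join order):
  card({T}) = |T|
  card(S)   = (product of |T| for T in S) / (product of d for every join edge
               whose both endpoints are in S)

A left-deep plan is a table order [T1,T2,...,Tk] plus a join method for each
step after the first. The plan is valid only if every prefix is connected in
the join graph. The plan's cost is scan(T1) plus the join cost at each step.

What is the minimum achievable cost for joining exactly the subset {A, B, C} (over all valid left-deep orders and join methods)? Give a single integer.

Selinger DP over subsets of {A,B,C}:
  {C}: scan cost=50, card=50
  {A}: scan cost=80, card=80
  {B}: scan cost=250, card=250
  {AC}: card=800; try (C,hash)→760, (A,merge)→1040, (C,merge)→1070, (A,hash)→1220, (A,nl)→4050, (C,nl)→4080; best=760 via (C,hash)
  {BC}: card=500; try (C,hash)→1100, (B,merge)→2650, (C,merge)→2850, (B,hash)→4100, (B,nl)→12550, (C,nl)→12750; best=1100 via (C,hash)
  {ABC}: card=8000; try (A,hash)→2720, (B,hash)→5560, (A,merge)→6740, (B,merge)→11810, (A,nl)→41100, (B,nl)→200760; best=2720 via (A,hash)

2720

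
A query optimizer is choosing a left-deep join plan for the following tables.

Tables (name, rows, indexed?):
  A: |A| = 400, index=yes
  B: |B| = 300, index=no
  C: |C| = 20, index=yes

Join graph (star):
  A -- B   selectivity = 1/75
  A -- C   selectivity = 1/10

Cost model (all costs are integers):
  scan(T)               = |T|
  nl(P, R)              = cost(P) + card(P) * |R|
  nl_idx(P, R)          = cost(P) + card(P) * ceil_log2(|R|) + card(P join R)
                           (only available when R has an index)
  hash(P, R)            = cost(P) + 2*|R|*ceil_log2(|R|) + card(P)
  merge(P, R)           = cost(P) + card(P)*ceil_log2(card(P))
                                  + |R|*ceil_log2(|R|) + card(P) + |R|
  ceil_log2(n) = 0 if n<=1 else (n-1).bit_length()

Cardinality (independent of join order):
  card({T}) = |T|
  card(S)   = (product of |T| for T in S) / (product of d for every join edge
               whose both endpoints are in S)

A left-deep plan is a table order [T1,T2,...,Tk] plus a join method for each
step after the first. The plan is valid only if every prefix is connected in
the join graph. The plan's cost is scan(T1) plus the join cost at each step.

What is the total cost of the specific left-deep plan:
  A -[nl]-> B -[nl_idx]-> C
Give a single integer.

131600

step 1: scan A: cost=400, card=400
step 2: join B via nl
    card(P join B) = 400*300/(75) = 1600
    cost = 400 + 400*300 = 120400
step 3: join C via nl_idx
    card(P join C) = 1600*20/(10) = 3200
    cost = 120400 + 1600*5 + 3200 = 131600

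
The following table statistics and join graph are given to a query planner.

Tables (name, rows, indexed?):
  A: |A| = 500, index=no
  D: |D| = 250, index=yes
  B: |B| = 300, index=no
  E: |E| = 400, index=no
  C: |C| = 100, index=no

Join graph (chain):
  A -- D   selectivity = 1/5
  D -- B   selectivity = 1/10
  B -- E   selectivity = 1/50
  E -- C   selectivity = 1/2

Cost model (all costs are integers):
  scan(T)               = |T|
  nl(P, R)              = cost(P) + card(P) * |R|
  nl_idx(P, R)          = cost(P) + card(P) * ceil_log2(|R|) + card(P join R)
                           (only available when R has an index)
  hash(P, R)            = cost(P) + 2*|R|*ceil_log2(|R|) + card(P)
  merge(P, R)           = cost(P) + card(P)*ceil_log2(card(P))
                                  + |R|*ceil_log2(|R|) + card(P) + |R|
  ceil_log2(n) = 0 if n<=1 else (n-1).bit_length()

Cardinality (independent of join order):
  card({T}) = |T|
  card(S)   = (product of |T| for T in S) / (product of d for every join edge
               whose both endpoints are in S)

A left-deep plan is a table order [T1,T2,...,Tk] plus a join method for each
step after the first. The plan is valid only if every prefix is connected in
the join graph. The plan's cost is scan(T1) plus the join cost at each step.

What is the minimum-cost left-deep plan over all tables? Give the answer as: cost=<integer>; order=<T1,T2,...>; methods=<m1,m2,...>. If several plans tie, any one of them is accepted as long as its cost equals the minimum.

Selinger DP (subsets sized 1..n):
  {A}: scan cost=500, card=500
  {D}: scan cost=250, card=250
  {B}: scan cost=300, card=300
  {E}: scan cost=400, card=400
  {C}: scan cost=100, card=100
  {AD}: card=25000; try (D,hash)→5000, (A,merge)→7500, (D,merge)→7750, (A,hash)→9500, (D,nl_idx)→29500, (A,nl)→125250 …(+1); best=5000 via (D,hash)
  {BD}: card=7500; try (D,hash)→4600, (B,merge)→5500, (D,merge)→5550, (B,hash)→5900, (D,nl_idx)→10200, (B,nl)→75250 …(+1); best=4600 via (D,hash)
  {BE}: card=2400; try (B,hash)→6200, (E,merge)→7300, (B,merge)→7400, (E,hash)→7800, (E,nl)→120300, (B,nl)→120400; best=6200 via (B,hash)
  {CE}: card=20000; try (C,hash)→2200, (E,merge)→4900, (C,merge)→5200, (E,hash)→7400, (E,nl)→40100, (C,nl)→40400; best=2200 via (C,hash)
  {ABD}: card=750000; try (A,hash)→21100, (B,hash)→35400, (A,merge)→114600, (B,merge)→408000, (A,nl)→3754600, (B,nl)→7505000; best=21100 via (A,hash)
  {BDE}: card=60000; try (D,hash)→12600, (E,hash)→19300, (D,merge)→39650, (D,nl_idx)→85400, (E,merge)→113600, (D,nl)→606200 …(+1); best=12600 via (D,hash)
  {BCE}: card=120000; try (C,hash)→10000, (B,hash)→27600, (C,merge)→38200, (C,nl)→246200, (B,merge)→325200, (B,nl)→6002200; best=10000 via (C,hash)
  {ABDE}: card=6000000; try (A,hash)→81600, (E,hash)→778300, (A,merge)→1037600, (E,merge)→15775100, (A,nl)→30012600, (E,nl)→300021100; best=81600 via (A,hash)
  {BCDE}: card=3000000; try (C,hash)→74000, (D,hash)→134000, (C,merge)→1033400, (D,merge)→2172250, (D,nl_idx)→3970000, (C,nl)→6012600 …(+1); best=74000 via (C,hash)
  {ABCDE}: card=300000000; try (A,hash)→3083000, (C,hash)→6083000, (A,merge)→69079000, (C,merge)→144082400, (C,nl)→600081600, (A,nl)→1500074000; best=3083000 via (A,hash)

cost=3083000; order=E,B,D,C,A; methods=hash,hash,hash,hash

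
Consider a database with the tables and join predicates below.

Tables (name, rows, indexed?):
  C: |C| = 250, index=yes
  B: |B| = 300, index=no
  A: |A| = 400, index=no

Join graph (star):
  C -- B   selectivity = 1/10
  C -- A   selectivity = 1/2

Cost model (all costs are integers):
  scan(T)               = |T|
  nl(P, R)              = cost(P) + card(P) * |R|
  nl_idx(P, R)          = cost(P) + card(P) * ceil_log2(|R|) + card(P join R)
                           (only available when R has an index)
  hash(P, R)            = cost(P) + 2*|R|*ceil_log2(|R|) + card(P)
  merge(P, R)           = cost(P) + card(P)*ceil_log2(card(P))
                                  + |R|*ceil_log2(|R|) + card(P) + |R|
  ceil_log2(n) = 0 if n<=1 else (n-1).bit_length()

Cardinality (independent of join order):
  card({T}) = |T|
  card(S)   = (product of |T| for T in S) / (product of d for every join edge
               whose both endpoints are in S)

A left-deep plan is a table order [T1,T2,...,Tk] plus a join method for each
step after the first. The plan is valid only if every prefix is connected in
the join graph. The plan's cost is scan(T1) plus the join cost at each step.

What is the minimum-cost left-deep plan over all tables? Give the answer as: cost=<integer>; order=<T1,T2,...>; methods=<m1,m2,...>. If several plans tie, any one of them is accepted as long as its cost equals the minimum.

cost=19300; order=B,C,A; methods=hash,hash

Selinger DP (subsets sized 1..n):
  {C}: scan cost=250, card=250
  {B}: scan cost=300, card=300
  {A}: scan cost=400, card=400
  {BC}: card=7500; try (C,hash)→4600, (B,merge)→5500, (C,merge)→5550, (B,hash)→5900, (C,nl_idx)→10200, (B,nl)→75250 …(+1); best=4600 via (C,hash)
  {AC}: card=50000; try (C,hash)→4800, (A,merge)→6500, (C,merge)→6650, (A,hash)→7700, (C,nl_idx)→53600, (A,nl)→100250 …(+1); best=4800 via (C,hash)
  {ABC}: card=1500000; try (A,hash)→19300, (B,hash)→60200, (A,merge)→113600, (B,merge)→857800, (A,nl)→3004600, (B,nl)→15004800; best=19300 via (A,hash)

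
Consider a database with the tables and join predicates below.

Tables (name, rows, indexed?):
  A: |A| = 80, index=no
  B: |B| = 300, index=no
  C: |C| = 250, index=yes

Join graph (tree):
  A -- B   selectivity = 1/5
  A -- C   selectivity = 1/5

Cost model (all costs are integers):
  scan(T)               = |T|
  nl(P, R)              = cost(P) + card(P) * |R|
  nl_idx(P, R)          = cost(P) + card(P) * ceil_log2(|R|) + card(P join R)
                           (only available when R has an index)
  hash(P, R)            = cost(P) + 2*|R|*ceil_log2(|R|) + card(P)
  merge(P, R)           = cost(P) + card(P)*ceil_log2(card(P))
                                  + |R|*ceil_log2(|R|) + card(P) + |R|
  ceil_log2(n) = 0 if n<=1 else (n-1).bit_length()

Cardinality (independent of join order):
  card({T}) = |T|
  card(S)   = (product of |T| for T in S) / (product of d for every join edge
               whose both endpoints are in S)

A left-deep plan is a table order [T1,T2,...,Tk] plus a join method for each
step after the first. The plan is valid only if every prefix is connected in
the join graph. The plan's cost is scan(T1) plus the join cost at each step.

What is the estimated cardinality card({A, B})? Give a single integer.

Tables in S: A(80), B(300)
Edges inside S: A-B(d=5)
numerator = 80 * 300 = 24000
denominator = 5 = 5
card(S) = 24000 / 5 = 4800

4800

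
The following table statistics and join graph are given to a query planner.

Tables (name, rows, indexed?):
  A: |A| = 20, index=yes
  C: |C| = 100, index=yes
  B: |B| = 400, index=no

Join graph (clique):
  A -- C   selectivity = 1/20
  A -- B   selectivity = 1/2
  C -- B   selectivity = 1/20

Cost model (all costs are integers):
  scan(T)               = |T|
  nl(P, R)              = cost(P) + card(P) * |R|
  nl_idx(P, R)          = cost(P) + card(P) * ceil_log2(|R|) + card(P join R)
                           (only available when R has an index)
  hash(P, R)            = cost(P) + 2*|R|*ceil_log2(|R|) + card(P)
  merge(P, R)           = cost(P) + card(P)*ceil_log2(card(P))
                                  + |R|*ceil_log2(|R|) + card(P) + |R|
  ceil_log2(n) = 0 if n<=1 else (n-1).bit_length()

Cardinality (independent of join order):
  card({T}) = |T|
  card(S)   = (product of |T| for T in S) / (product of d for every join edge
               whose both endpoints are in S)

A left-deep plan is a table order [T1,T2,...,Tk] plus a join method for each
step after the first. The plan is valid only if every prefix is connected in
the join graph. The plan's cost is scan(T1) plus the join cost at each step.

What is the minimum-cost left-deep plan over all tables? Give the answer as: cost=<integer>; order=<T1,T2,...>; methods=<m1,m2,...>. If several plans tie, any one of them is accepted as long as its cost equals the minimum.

Selinger DP (subsets sized 1..n):
  {A}: scan cost=20, card=20
  {C}: scan cost=100, card=100
  {B}: scan cost=400, card=400
  {AC}: card=100; try (C,nl_idx)→260, (A,hash)→400, (A,nl_idx)→700, (C,merge)→940, (A,merge)→1020, (C,hash)→1440 …(+2); best=260 via (C,nl_idx)
  {AB}: card=4000; try (A,hash)→1000, (B,merge)→4140, (A,merge)→4520, (A,nl_idx)→6400, (B,hash)→7240, (B,nl)→8020 …(+1); best=1000 via (A,hash)
  {BC}: card=2000; try (C,hash)→2200, (B,merge)→4900, (C,merge)→5200, (C,nl_idx)→5200, (B,hash)→7400, (B,nl)→40100 …(+1); best=2200 via (C,hash)
  {ABC}: card=1000; try (A,hash)→4400, (B,merge)→5060, (C,hash)→6400, (B,hash)→7560, (A,nl_idx)→13200, (A,merge)→26320 …(+5); best=4400 via (A,hash)

cost=4400; order=B,C,A; methods=hash,hash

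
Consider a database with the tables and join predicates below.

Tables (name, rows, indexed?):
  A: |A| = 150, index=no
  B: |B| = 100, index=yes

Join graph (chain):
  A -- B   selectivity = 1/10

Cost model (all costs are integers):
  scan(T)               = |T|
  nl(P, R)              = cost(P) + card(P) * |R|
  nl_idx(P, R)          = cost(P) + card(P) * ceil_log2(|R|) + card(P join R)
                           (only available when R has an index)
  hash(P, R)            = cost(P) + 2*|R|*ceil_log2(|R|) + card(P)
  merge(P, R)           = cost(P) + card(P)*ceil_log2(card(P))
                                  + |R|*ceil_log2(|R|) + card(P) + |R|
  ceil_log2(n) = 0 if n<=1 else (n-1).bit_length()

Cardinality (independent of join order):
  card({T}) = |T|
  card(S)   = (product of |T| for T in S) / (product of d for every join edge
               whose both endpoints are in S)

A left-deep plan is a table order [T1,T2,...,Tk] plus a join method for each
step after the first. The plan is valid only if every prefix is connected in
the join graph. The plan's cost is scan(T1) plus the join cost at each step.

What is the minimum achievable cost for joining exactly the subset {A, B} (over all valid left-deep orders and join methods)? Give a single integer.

Selinger DP over subsets of {A,B}:
  {A}: scan cost=150, card=150
  {B}: scan cost=100, card=100
  {AB}: card=1500; try (B,hash)→1700, (A,merge)→2250, (B,merge)→2300, (A,hash)→2600, (B,nl_idx)→2700, (A,nl)→15100 …(+1); best=1700 via (B,hash)

1700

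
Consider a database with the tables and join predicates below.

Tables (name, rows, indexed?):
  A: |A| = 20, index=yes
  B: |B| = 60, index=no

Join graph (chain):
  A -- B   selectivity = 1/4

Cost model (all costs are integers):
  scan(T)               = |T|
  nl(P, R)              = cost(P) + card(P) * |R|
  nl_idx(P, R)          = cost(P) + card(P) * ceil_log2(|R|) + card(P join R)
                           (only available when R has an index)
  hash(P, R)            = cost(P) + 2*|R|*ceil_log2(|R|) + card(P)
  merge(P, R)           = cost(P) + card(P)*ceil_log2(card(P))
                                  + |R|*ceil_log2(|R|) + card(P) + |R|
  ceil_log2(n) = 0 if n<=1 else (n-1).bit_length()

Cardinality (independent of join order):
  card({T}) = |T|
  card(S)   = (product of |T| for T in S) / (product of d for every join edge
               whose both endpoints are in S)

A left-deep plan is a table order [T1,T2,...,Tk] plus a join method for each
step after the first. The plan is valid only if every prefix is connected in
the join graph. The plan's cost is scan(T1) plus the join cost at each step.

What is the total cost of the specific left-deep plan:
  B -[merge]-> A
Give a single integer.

600

step 1: scan B: cost=60, card=60
step 2: join A via merge
    card(P join A) = 60*20/(4) = 300
    cost = 60 + 60*6 + 20*5 + 60 + 20 = 600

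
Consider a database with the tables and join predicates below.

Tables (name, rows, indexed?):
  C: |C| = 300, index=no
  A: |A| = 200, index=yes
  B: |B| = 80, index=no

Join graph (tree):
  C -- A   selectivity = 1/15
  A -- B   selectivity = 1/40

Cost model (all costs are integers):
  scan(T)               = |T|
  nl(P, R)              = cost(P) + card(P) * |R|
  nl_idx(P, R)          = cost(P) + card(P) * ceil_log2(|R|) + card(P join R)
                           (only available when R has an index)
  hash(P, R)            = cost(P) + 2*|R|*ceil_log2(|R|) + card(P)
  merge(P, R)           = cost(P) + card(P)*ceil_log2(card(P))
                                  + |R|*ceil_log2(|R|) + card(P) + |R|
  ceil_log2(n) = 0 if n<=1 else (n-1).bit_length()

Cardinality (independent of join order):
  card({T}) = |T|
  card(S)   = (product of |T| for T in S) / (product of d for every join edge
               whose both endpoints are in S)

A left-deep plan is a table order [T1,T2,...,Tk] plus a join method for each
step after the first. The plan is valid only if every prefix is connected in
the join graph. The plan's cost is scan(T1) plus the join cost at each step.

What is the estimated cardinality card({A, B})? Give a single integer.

Tables in S: A(200), B(80)
Edges inside S: A-B(d=40)
numerator = 200 * 80 = 16000
denominator = 40 = 40
card(S) = 16000 / 40 = 400

400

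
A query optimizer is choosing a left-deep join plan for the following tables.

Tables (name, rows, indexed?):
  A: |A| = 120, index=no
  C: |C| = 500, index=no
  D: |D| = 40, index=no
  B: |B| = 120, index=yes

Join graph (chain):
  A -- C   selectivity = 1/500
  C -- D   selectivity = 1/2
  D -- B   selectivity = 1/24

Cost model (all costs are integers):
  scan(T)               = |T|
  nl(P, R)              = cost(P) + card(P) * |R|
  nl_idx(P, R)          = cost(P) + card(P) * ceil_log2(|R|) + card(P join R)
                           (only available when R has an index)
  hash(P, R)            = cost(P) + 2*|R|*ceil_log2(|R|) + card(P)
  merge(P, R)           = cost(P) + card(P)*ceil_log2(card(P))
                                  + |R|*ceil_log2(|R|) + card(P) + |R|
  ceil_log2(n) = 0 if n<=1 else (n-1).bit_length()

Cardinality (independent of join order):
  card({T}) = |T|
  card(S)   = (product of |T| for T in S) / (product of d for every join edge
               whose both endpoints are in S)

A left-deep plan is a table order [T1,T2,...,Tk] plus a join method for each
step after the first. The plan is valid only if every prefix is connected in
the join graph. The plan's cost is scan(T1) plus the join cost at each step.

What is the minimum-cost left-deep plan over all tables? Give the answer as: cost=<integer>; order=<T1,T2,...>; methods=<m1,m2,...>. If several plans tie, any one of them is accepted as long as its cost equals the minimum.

Selinger DP (subsets sized 1..n):
  {A}: scan cost=120, card=120
  {C}: scan cost=500, card=500
  {D}: scan cost=40, card=40
  {B}: scan cost=120, card=120
  {AC}: card=120; try (A,hash)→2680, (C,merge)→6080, (A,merge)→6460, (C,hash)→9240, (C,nl)→60120, (A,nl)→60500; best=2680 via (A,hash)
  {CD}: card=10000; try (D,hash)→1480, (C,merge)→5320, (D,merge)→5780, (C,hash)→9080, (C,nl)→20040, (D,nl)→20500; best=1480 via (D,hash)
  {BD}: card=200; try (B,nl_idx)→520, (D,hash)→720, (B,merge)→1280, (D,merge)→1360, (B,hash)→1760, (B,nl)→4840 …(+1); best=520 via (B,nl_idx)
  {ACD}: card=2400; try (D,hash)→3280, (D,merge)→3920, (D,nl)→7480, (A,hash)→13160, (A,merge)→152440, (A,nl)→1201480; best=3280 via (D,hash)
  {BCD}: card=50000; try (C,merge)→7320, (C,hash)→9720, (B,hash)→13160, (C,nl)→100520, (B,nl_idx)→121480, (B,merge)→152440 …(+1); best=7320 via (C,merge)
  {ABCD}: card=12000; try (B,hash)→7360, (B,nl_idx)→32080, (B,merge)→35440, (A,hash)→59000, (B,nl)→291280, (A,merge)→858280 …(+1); best=7360 via (B,hash)

cost=7360; order=C,A,D,B; methods=hash,hash,hash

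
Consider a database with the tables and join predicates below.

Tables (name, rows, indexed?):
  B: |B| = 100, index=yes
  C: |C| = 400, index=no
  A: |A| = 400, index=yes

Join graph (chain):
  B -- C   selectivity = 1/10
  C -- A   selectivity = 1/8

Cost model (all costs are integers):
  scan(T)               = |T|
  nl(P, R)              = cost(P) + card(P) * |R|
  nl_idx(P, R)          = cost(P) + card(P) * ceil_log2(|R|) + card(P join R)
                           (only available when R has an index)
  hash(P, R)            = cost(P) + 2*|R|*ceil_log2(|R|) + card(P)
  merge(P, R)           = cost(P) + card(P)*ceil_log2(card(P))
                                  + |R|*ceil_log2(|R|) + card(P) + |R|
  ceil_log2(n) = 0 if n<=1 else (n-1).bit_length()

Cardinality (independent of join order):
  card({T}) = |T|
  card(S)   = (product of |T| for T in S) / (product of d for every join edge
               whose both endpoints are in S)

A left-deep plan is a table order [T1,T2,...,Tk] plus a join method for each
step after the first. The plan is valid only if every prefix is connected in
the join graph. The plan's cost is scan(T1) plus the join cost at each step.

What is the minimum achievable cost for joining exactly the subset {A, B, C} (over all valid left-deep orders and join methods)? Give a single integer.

13400

Selinger DP over subsets of {A,B,C}:
  {B}: scan cost=100, card=100
  {C}: scan cost=400, card=400
  {A}: scan cost=400, card=400
  {BC}: card=4000; try (B,hash)→2200, (C,merge)→4900, (B,merge)→5200, (B,nl_idx)→7200, (C,hash)→7400, (C,nl)→40100 …(+1); best=2200 via (B,hash)
  {AC}: card=20000; try (C,hash)→8000, (A,hash)→8000, (C,merge)→8400, (A,merge)→8400, (A,nl_idx)→24000, (C,nl)→160400 …(+1); best=8000 via (C,hash)
  {ABC}: card=200000; try (A,hash)→13400, (B,hash)→29400, (A,merge)→58200, (A,nl_idx)→238200, (B,merge)→328800, (B,nl_idx)→348000 …(+2); best=13400 via (A,hash)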